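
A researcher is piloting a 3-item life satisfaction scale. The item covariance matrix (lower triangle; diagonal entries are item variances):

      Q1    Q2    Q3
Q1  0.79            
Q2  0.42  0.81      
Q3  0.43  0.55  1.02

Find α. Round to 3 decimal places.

Σσᵢ² = 0.79 + 0.81 + 1.02 = 2.62
Sum of off-diagonal covariances = 1.40
total variance = 2.62 + 2 × 1.40 = 5.42
α = (k/(k−1))·(1 − Σσᵢ²/total variance) = (3/2)·(1 − 2.62/5.42) = 0.775

α = 0.775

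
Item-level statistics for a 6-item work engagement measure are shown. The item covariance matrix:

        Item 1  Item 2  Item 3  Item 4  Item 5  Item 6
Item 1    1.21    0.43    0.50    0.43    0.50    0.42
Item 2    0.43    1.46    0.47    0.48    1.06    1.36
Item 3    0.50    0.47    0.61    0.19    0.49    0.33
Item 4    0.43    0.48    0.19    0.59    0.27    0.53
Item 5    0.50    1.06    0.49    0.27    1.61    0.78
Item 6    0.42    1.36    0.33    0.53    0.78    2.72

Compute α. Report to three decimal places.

sum of item variances = 1.21 + 1.46 + 0.61 + 0.59 + 1.61 + 2.72 = 8.20
Sum of the distinct covariances = 8.24
total variance = 8.20 + 2 × 8.24 = 24.68
α = (k/(k−1))·(1 − sum of item variances/total variance) = (6/5)·(1 − 8.20/24.68) = 0.801

α = 0.801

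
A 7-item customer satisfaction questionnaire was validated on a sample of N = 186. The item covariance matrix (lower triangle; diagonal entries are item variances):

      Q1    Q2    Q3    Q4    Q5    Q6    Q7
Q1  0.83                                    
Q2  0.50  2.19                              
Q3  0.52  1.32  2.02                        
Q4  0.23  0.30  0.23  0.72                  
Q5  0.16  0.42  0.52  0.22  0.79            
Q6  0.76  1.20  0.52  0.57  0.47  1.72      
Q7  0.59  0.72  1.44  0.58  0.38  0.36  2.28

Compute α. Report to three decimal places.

sum of item variances = 0.83 + 2.19 + 2.02 + 0.72 + 0.79 + 1.72 + 2.28 = 10.55
Sum of off-diagonal covariances = 12.01
Var(T) = 10.55 + 2 × 12.01 = 34.57
α = (k/(k−1))·(1 − sum of item variances/Var(T)) = (7/6)·(1 − 10.55/34.57) = 0.811

α = 0.811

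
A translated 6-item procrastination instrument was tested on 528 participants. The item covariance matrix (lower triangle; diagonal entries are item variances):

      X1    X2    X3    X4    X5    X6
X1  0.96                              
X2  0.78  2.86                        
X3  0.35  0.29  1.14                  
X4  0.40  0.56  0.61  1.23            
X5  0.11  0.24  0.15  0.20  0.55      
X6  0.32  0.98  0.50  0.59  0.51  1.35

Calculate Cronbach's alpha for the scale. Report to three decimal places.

Cronbach's alpha = 0.744

Σσᵢ² = 0.96 + 2.86 + 1.14 + 1.23 + 0.55 + 1.35 = 8.09
Sum of the distinct covariances = 6.59
σ²_total = 8.09 + 2 × 6.59 = 21.27
α = (k/(k−1))·(1 − Σσᵢ²/σ²_total) = (6/5)·(1 − 8.09/21.27) = 0.744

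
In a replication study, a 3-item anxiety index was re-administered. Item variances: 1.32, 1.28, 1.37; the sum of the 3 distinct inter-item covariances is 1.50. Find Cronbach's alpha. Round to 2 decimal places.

Cronbach's alpha = 0.65

Σσ²ᵢ = 1.32 + 1.28 + 1.37 = 3.97
Sum of distinct covariances = 1.50
Var(T) = Σσ²ᵢ + 2·Σcov = 3.97 + 2 × 1.50 = 6.97
α = (3/2)·(1 − 3.97/6.97) = 0.65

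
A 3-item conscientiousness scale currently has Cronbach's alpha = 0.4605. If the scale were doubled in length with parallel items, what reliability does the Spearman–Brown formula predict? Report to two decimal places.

predicted reliability = 0.63

Length factor m = 2
α' = m·α / (1 + (m−1)·α)
   = 2 × 0.4605 / (1 + (2 − 1) × 0.4605)
   = 0.9210 / 1.4605 = 0.63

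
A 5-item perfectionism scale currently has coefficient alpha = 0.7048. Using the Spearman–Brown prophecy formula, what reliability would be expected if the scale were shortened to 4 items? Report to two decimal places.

predicted reliability = 0.66

Length factor m = 4/5 = 0.8000
α' = m·α / (1 − (1−m)·α)
   = 4/5 × 0.7048 / (1 − (1 − 4/5) × 0.7048)
   = 0.5638 / 0.8590 = 0.66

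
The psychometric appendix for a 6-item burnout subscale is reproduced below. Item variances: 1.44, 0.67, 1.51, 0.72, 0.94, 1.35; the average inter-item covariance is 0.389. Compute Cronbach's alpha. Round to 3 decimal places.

α = 0.765

ΣVar(i) = 1.44 + 0.67 + 1.51 + 0.72 + 0.94 + 1.35 = 6.63
Sum of the 15 distinct covariances = 15 × 0.389 = 5.835
σ²_T = ΣVar(i) + 2·Σcov = 6.63 + 2 × 5.835 = 18.300
α = (6/5)·(1 − 6.63/18.300) = 0.765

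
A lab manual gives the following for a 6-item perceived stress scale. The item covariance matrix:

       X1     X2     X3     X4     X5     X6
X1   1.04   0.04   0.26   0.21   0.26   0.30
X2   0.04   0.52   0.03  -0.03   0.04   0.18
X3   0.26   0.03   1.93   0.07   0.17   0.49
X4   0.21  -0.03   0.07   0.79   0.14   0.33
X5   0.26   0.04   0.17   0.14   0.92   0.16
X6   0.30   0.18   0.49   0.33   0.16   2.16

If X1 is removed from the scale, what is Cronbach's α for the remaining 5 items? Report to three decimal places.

Remaining items: X2, X3, X4, X5, X6 (k = 5).
sum of item variances = 0.52 + 1.93 + 0.79 + 0.92 + 2.16 = 6.32
Var(T) = 6.32 + 2 × 1.58 = 9.48
α (item deleted) = (5/4)·(1 − 6.32/9.48) = 0.417

Cronbach's α = 0.417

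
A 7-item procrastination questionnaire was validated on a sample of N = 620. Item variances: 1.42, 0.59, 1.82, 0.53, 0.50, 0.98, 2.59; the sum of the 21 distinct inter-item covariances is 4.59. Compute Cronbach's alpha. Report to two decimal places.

Cronbach's alpha = 0.61

Σσᵢ² = 1.42 + 0.59 + 1.82 + 0.53 + 0.50 + 0.98 + 2.59 = 8.43
Sum of distinct covariances = 4.59
σ²_T = Σσᵢ² + 2·Σcov = 8.43 + 2 × 4.59 = 17.61
α = (7/6)·(1 − 8.43/17.61) = 0.61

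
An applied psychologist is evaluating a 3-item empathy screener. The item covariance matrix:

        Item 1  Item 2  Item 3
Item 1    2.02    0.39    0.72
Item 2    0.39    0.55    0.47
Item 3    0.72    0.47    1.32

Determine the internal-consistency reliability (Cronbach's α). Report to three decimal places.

Σσᵢ² = 2.02 + 0.55 + 1.32 = 3.89
Σ_{i<j} σ_ij = 1.58
Var(T) = 3.89 + 2 × 1.58 = 7.05
α = (k/(k−1))·(1 − Σσᵢ²/Var(T)) = (3/2)·(1 − 3.89/7.05) = 0.672

Cronbach's α = 0.672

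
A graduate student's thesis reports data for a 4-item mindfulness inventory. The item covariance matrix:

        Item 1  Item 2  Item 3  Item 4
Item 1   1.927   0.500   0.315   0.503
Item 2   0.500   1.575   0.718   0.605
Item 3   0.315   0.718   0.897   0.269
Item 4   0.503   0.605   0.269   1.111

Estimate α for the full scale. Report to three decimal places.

Σσ²ᵢ = 1.927 + 1.575 + 0.897 + 1.111 = 5.510
Σ_{i<j} σ_ij = 2.910
Var(T) = 5.510 + 2 × 2.910 = 11.330
α = (k/(k−1))·(1 − Σσ²ᵢ/Var(T)) = (4/3)·(1 − 5.510/11.330) = 0.685

α = 0.685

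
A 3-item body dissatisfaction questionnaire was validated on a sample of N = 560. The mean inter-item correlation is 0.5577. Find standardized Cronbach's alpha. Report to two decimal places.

Standardized α = k·r̄ / (1 + (k−1)·r̄) = 3 × 0.5577 / (1 + 2 × 0.5577)
  = 1.6731 / 2.1154 = 0.79

standardized Cronbach's alpha = 0.79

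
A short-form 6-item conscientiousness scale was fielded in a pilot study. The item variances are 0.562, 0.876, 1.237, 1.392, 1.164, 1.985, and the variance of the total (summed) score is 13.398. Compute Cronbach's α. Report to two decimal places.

α = 0.55

sum of item variances = 0.562 + 0.876 + 1.237 + 1.392 + 1.164 + 1.985 = 7.216
α = (k/(k−1))·(1 − sum of item variances/σ²_total) = (6/5)·(1 − 7.216/13.398) = 0.55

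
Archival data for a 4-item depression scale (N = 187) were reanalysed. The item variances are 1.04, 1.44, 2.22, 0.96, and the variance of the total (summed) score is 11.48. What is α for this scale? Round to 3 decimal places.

α = 0.676

Σσᵢ² = 1.04 + 1.44 + 2.22 + 0.96 = 5.66
α = (k/(k−1))·(1 − Σσᵢ²/total variance) = (4/3)·(1 − 5.66/11.48) = 0.676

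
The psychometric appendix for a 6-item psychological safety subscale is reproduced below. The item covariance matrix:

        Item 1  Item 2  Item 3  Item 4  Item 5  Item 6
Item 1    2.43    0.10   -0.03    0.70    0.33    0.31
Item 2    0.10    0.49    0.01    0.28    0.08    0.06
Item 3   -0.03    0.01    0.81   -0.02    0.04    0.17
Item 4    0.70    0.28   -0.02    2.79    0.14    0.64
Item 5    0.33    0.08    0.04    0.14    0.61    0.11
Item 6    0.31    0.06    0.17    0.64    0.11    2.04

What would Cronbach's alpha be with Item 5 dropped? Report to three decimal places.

Cronbach's alpha = 0.427

Remaining items: Item 1, Item 2, Item 3, Item 4, Item 6 (k = 5).
Σσ²ᵢ = 2.43 + 0.49 + 0.81 + 2.79 + 2.04 = 8.56
total variance = 8.56 + 2 × 2.22 = 13.00
α (item deleted) = (5/4)·(1 − 8.56/13.00) = 0.427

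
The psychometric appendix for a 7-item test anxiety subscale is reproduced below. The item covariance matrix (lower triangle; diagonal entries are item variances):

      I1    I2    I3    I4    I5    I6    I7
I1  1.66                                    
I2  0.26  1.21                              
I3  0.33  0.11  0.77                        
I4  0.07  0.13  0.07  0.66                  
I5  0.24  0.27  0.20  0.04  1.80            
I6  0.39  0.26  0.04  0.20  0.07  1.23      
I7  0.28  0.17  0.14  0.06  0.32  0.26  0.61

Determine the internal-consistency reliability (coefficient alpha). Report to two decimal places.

ΣVar(i) = 1.66 + 1.21 + 0.77 + 0.66 + 1.80 + 1.23 + 0.61 = 7.94
Σ_{i<j} σ_ij = 3.91
total variance = 7.94 + 2 × 3.91 = 15.76
α = (k/(k−1))·(1 − ΣVar(i)/total variance) = (7/6)·(1 − 7.94/15.76) = 0.58

coefficient alpha = 0.58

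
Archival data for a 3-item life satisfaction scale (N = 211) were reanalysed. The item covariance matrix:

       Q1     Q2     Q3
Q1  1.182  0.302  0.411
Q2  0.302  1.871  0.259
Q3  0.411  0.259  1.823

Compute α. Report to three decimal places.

α = 0.428

Σσᵢ² = 1.182 + 1.871 + 1.823 = 4.876
Sum of the distinct covariances = 0.972
total variance = 4.876 + 2 × 0.972 = 6.820
α = (k/(k−1))·(1 − Σσᵢ²/total variance) = (3/2)·(1 − 4.876/6.820) = 0.428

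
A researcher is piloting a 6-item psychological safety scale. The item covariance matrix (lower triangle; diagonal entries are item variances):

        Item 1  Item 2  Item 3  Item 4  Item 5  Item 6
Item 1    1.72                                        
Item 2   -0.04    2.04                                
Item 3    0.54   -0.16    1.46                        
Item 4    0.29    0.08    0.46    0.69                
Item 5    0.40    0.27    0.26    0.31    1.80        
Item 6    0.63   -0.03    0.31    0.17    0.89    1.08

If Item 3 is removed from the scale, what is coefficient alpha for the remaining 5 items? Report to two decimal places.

Remaining items: Item 1, Item 2, Item 4, Item 5, Item 6 (k = 5).
Σσᵢ² = 1.72 + 2.04 + 0.69 + 1.80 + 1.08 = 7.33
Var(T) = 7.33 + 2 × 2.97 = 13.27
α (item deleted) = (5/4)·(1 − 7.33/13.27) = 0.56

α = 0.56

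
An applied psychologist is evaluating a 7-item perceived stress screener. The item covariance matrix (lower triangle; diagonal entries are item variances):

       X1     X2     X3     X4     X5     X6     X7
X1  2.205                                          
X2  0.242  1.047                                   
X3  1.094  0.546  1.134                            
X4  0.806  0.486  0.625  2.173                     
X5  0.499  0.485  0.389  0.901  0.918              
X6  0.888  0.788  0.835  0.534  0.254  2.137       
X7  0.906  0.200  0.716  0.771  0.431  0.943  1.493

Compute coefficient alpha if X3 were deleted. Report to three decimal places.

Remaining items: X1, X2, X4, X5, X6, X7 (k = 6).
ΣVar(i) = 2.205 + 1.047 + 2.173 + 0.918 + 2.137 + 1.493 = 9.973
σ²_total = 9.973 + 2 × 9.134 = 28.241
α (item deleted) = (6/5)·(1 − 9.973/28.241) = 0.776

coefficient alpha = 0.776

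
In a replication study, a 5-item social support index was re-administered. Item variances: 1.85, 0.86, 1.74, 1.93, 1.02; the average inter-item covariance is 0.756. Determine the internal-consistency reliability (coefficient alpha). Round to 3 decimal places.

α = 0.839

Σσ²ᵢ = 1.85 + 0.86 + 1.74 + 1.93 + 1.02 = 7.40
Sum of the 10 distinct covariances = 10 × 0.756 = 7.560
Var(T) = Σσ²ᵢ + 2·Σcov = 7.40 + 2 × 7.560 = 22.520
α = (5/4)·(1 − 7.40/22.520) = 0.839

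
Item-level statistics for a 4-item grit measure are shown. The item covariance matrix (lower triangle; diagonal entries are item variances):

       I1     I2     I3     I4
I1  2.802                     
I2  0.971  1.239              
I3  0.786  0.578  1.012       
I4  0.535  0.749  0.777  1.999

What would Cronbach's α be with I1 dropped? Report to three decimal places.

Remaining items: I2, I3, I4 (k = 3).
Σσ²ᵢ = 1.239 + 1.012 + 1.999 = 4.250
σ²_total = 4.250 + 2 × 2.104 = 8.458
α (item deleted) = (3/2)·(1 − 4.250/8.458) = 0.746

Cronbach's α = 0.746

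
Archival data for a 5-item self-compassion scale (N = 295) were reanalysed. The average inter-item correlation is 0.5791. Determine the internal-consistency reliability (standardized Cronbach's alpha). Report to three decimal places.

Standardized α = k·r̄ / (1 + (k−1)·r̄) = 5 × 0.5791 / (1 + 4 × 0.5791)
  = 2.8955 / 3.3164 = 0.873

α = 0.873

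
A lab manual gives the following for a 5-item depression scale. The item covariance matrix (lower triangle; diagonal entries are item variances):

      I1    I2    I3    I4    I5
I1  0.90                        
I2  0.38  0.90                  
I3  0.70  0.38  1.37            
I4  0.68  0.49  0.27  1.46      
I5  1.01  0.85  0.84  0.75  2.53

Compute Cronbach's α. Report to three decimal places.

Cronbach's α = 0.799

Σσ²ᵢ = 0.90 + 0.90 + 1.37 + 1.46 + 2.53 = 7.16
Sum of off-diagonal covariances = 6.35
total variance = 7.16 + 2 × 6.35 = 19.86
α = (k/(k−1))·(1 − Σσ²ᵢ/total variance) = (5/4)·(1 − 7.16/19.86) = 0.799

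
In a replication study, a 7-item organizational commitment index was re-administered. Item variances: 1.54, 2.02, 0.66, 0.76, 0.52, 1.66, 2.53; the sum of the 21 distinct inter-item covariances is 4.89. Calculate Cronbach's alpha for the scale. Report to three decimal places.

Cronbach's alpha = 0.586

ΣVar(i) = 1.54 + 2.02 + 0.66 + 0.76 + 0.52 + 1.66 + 2.53 = 9.69
Sum of distinct covariances = 4.89
Var(T) = ΣVar(i) + 2·Σcov = 9.69 + 2 × 4.89 = 19.47
α = (7/6)·(1 − 9.69/19.47) = 0.586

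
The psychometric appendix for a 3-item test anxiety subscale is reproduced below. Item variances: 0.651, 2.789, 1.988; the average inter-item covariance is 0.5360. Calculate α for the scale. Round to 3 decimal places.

α = 0.558

ΣVar(i) = 0.651 + 2.789 + 1.988 = 5.428
Sum of the 3 distinct covariances = 3 × 0.5360 = 1.6080
σ²_T = ΣVar(i) + 2·Σcov = 5.428 + 2 × 1.6080 = 8.6440
α = (3/2)·(1 − 5.428/8.6440) = 0.558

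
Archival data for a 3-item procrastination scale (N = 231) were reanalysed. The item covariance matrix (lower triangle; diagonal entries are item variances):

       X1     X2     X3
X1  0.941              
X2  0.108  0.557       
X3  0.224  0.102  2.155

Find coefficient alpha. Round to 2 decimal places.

Σσ²ᵢ = 0.941 + 0.557 + 2.155 = 3.653
Sum of the distinct covariances = 0.434
σ²_total = 3.653 + 2 × 0.434 = 4.521
α = (k/(k−1))·(1 − Σσ²ᵢ/σ²_total) = (3/2)·(1 − 3.653/4.521) = 0.29

α = 0.29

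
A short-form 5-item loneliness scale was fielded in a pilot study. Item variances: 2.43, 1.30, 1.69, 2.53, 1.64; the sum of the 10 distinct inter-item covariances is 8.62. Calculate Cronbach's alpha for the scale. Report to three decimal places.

sum of item variances = 2.43 + 1.30 + 1.69 + 2.53 + 1.64 = 9.59
Sum of distinct covariances = 8.62
Var(T) = sum of item variances + 2·Σcov = 9.59 + 2 × 8.62 = 26.83
α = (5/4)·(1 − 9.59/26.83) = 0.803

Cronbach's alpha = 0.803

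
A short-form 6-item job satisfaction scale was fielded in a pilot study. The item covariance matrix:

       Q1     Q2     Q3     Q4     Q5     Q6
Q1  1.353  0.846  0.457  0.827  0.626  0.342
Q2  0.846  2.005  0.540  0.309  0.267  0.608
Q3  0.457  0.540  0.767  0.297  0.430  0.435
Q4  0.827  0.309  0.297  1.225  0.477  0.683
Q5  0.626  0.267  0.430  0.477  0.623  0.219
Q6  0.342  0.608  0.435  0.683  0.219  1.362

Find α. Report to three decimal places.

sum of item variances = 1.353 + 2.005 + 0.767 + 1.225 + 0.623 + 1.362 = 7.335
Sum of the distinct covariances = 7.363
Var(T) = 7.335 + 2 × 7.363 = 22.061
α = (k/(k−1))·(1 − sum of item variances/Var(T)) = (6/5)·(1 − 7.335/22.061) = 0.801

α = 0.801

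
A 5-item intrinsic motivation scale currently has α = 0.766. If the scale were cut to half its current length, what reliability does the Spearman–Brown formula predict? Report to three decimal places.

predicted reliability = 0.621

Length factor m = 1/2
α' = m·α / (1 − (1−m)·α)
   = 1/2 × 0.766 / (1 − (1 − 1/2) × 0.766)
   = 0.3830 / 0.6170 = 0.621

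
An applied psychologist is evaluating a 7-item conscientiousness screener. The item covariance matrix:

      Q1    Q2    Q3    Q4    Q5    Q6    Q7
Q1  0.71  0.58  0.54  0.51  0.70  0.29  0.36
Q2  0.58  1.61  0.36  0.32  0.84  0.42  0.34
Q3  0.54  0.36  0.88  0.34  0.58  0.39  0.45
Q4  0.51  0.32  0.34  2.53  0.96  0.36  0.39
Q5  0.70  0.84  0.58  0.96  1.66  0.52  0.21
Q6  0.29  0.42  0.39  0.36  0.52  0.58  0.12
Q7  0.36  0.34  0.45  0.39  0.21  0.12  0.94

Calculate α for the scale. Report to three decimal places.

ΣVar(i) = 0.71 + 1.61 + 0.88 + 2.53 + 1.66 + 0.58 + 0.94 = 8.91
Sum of off-diagonal covariances = 9.58
σ²_T = 8.91 + 2 × 9.58 = 28.07
α = (k/(k−1))·(1 − ΣVar(i)/σ²_T) = (7/6)·(1 − 8.91/28.07) = 0.796

α = 0.796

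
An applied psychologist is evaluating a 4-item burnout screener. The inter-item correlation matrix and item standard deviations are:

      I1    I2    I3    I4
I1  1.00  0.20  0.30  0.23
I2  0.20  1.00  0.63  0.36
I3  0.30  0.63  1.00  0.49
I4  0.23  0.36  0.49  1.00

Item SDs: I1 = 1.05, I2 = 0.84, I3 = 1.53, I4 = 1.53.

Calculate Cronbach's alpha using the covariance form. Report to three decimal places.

Σσ²ᵢ = 1.05² + 0.84² + 1.53² + 1.53² = 6.4899
Covariances σ_ij = r_ij · s_i · s_j:
  σ(I1,I2) = 0.20 × 1.05 × 0.84 = 0.1764
  σ(I1,I3) = 0.30 × 1.05 × 1.53 = 0.4819
  σ(I1,I4) = 0.23 × 1.05 × 1.53 = 0.3695
  σ(I2,I3) = 0.63 × 0.84 × 1.53 = 0.8097
  σ(I2,I4) = 0.36 × 0.84 × 1.53 = 0.4627
  σ(I3,I4) = 0.49 × 1.53 × 1.53 = 1.1470
σ²_T = Σσ²ᵢ + 2·Σσ_ij = 6.4899 + 2 × 3.4472 = 13.3843
α = (4/3)·(1 − 6.4899/13.3843) = 0.687

α = 0.687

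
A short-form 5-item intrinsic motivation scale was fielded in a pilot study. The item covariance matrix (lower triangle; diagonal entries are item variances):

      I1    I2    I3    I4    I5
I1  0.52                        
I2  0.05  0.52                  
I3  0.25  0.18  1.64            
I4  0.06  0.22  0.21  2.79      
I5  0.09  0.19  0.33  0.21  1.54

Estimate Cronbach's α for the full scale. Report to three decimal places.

α = 0.423

Σσᵢ² = 0.52 + 0.52 + 1.64 + 2.79 + 1.54 = 7.01
Sum of the distinct covariances = 1.79
σ²_T = 7.01 + 2 × 1.79 = 10.59
α = (k/(k−1))·(1 − Σσᵢ²/σ²_T) = (5/4)·(1 − 7.01/10.59) = 0.423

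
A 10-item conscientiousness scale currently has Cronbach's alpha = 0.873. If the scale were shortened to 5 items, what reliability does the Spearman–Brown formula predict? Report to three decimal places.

Length factor m = 5/10 = 0.5000
α' = m·α / (1 − (1−m)·α)
   = 5/10 × 0.873 / (1 − (1 − 5/10) × 0.873)
   = 0.4365 / 0.5635 = 0.775

predicted reliability = 0.775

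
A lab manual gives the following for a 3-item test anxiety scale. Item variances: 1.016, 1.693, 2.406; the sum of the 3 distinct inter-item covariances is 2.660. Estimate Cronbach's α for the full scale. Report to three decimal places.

Cronbach's α = 0.765

sum of item variances = 1.016 + 1.693 + 2.406 = 5.115
Sum of distinct covariances = 2.660
Var(T) = sum of item variances + 2·Σcov = 5.115 + 2 × 2.660 = 10.435
α = (3/2)·(1 − 5.115/10.435) = 0.765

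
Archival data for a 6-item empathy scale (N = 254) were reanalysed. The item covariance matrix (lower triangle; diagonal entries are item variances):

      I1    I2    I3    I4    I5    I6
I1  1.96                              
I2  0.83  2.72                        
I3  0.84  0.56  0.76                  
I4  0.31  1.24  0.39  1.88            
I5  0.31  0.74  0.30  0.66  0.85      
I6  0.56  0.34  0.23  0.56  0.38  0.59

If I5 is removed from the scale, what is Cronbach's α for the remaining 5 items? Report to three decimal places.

Remaining items: I1, I2, I3, I4, I6 (k = 5).
Σσ²ᵢ = 1.96 + 2.72 + 0.76 + 1.88 + 0.59 = 7.91
σ²_total = 7.91 + 2 × 5.86 = 19.63
α (item deleted) = (5/4)·(1 − 7.91/19.63) = 0.746

α = 0.746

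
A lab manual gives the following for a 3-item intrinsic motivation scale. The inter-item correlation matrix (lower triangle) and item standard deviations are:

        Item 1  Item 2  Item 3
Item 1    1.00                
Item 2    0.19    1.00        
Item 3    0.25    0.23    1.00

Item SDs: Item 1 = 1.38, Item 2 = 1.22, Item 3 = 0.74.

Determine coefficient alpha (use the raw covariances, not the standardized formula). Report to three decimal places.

Σσ²ᵢ = 1.38² + 1.22² + 0.74² = 3.9404
Covariances σ_ij = r_ij · s_i · s_j:
  σ(Item 1,Item 2) = 0.19 × 1.38 × 1.22 = 0.3199
  σ(Item 1,Item 3) = 0.25 × 1.38 × 0.74 = 0.2553
  σ(Item 2,Item 3) = 0.23 × 1.22 × 0.74 = 0.2076
σ²_T = Σσ²ᵢ + 2·Σσ_ij = 3.9404 + 2 × 0.7828 = 5.5060
α = (3/2)·(1 − 3.9404/5.5060) = 0.427

α = 0.427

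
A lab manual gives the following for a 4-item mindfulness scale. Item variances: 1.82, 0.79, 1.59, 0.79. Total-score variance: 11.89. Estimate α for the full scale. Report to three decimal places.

α = 0.774

Σσ²ᵢ = 1.82 + 0.79 + 1.59 + 0.79 = 4.99
α = (k/(k−1))·(1 − Σσ²ᵢ/σ²_T) = (4/3)·(1 − 4.99/11.89) = 0.774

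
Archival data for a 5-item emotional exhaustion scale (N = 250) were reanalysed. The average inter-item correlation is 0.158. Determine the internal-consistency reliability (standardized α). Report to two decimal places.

standardized α = 0.48

Standardized α = k·r̄ / (1 + (k−1)·r̄) = 5 × 0.158 / (1 + 4 × 0.158)
  = 0.7900 / 1.6320 = 0.48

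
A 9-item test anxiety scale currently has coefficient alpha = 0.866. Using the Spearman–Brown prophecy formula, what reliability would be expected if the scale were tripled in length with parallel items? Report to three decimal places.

predicted reliability = 0.951

Length factor m = 3
α' = m·α / (1 + (m−1)·α)
   = 3 × 0.866 / (1 + (3 − 1) × 0.866)
   = 2.5980 / 2.7320 = 0.951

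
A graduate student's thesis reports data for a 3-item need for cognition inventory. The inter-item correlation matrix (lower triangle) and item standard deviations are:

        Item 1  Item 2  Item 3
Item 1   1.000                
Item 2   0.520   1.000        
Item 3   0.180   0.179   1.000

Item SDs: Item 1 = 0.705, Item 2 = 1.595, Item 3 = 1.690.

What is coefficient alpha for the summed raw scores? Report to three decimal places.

α = 0.454

Σσ²ᵢ = 0.705² + 1.595² + 1.690² = 5.8971
Covariances σ_ij = r_ij · s_i · s_j:
  σ(Item 1,Item 2) = 0.520 × 0.705 × 1.595 = 0.5847
  σ(Item 1,Item 3) = 0.180 × 0.705 × 1.690 = 0.2145
  σ(Item 2,Item 3) = 0.179 × 1.595 × 1.690 = 0.4825
σ²_T = Σσ²ᵢ + 2·Σσ_ij = 5.8971 + 2 × 1.2817 = 8.4605
α = (3/2)·(1 − 5.8971/8.4605) = 0.454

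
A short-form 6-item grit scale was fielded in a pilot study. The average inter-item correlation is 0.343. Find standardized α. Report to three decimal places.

α = 0.758

Standardized α = k·r̄ / (1 + (k−1)·r̄) = 6 × 0.343 / (1 + 5 × 0.343)
  = 2.0580 / 2.7150 = 0.758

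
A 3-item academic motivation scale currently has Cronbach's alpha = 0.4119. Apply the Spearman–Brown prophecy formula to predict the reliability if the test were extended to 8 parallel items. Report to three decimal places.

Length factor m = 8/3 = 2.6667
α' = m·α / (1 + (m−1)·α)
   = 8/3 × 0.4119 / (1 + (8/3 − 1) × 0.4119)
   = 1.0984 / 1.6865 = 0.651

predicted reliability = 0.651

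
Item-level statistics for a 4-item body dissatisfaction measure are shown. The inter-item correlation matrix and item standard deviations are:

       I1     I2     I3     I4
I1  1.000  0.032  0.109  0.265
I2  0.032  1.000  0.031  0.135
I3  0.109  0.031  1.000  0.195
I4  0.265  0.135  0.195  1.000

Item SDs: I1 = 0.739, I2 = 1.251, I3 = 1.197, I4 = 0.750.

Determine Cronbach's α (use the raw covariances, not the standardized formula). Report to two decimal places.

Σσ²ᵢ = 0.739² + 1.251² + 1.197² + 0.750² = 4.1064
Covariances σ_ij = r_ij · s_i · s_j:
  σ(I1,I2) = 0.032 × 0.739 × 1.251 = 0.0296
  σ(I1,I3) = 0.109 × 0.739 × 1.197 = 0.0964
  σ(I1,I4) = 0.265 × 0.739 × 0.750 = 0.1469
  σ(I2,I3) = 0.031 × 1.251 × 1.197 = 0.0464
  σ(I2,I4) = 0.135 × 1.251 × 0.750 = 0.1267
  σ(I3,I4) = 0.195 × 1.197 × 0.750 = 0.1751
σ²_T = Σσ²ᵢ + 2·Σσ_ij = 4.1064 + 2 × 0.6211 = 5.3486
α = (4/3)·(1 − 4.1064/5.3486) = 0.31

α = 0.31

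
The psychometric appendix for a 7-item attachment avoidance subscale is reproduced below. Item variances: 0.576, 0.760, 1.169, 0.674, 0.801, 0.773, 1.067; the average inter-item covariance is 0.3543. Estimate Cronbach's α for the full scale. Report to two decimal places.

ΣVar(i) = 0.576 + 0.760 + 1.169 + 0.674 + 0.801 + 0.773 + 1.067 = 5.820
Sum of the 21 distinct covariances = 21 × 0.3543 = 7.4403
total variance = ΣVar(i) + 2·Σcov = 5.820 + 2 × 7.4403 = 20.7006
α = (7/6)·(1 − 5.820/20.7006) = 0.84

α = 0.84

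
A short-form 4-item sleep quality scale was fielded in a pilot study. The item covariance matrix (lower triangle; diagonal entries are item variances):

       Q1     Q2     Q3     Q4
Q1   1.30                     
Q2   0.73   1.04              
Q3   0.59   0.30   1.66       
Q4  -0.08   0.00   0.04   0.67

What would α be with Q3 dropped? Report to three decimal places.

α = 0.452

Remaining items: Q1, Q2, Q4 (k = 3).
Σσ²ᵢ = 1.30 + 1.04 + 0.67 = 3.01
σ²_T = 3.01 + 2 × 0.65 = 4.31
α (item deleted) = (3/2)·(1 − 3.01/4.31) = 0.452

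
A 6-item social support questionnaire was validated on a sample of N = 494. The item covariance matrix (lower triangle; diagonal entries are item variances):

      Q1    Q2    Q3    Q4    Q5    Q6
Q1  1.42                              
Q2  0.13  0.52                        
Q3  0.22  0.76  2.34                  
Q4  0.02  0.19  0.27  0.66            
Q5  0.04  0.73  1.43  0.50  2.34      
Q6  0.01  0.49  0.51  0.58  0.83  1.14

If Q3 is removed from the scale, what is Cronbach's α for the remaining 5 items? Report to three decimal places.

α = 0.671

Remaining items: Q1, Q2, Q4, Q5, Q6 (k = 5).
Σσᵢ² = 1.42 + 0.52 + 0.66 + 2.34 + 1.14 = 6.08
σ²_T = 6.08 + 2 × 3.52 = 13.12
α (item deleted) = (5/4)·(1 − 6.08/13.12) = 0.671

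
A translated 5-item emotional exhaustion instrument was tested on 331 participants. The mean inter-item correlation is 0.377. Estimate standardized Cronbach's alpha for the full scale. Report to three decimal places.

α = 0.752

Standardized α = k·r̄ / (1 + (k−1)·r̄) = 5 × 0.377 / (1 + 4 × 0.377)
  = 1.8850 / 2.5080 = 0.752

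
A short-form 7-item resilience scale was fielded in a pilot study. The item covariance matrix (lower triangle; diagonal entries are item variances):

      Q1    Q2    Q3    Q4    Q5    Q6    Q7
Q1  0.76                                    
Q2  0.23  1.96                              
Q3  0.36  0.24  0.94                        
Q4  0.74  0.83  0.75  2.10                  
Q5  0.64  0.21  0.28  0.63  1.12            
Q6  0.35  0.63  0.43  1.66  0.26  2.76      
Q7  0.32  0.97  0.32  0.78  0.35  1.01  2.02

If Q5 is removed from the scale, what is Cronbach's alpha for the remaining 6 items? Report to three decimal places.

α = 0.775

Remaining items: Q1, Q2, Q3, Q4, Q6, Q7 (k = 6).
Σσ²ᵢ = 0.76 + 1.96 + 0.94 + 2.10 + 2.76 + 2.02 = 10.54
total variance = 10.54 + 2 × 9.62 = 29.78
α (item deleted) = (6/5)·(1 − 10.54/29.78) = 0.775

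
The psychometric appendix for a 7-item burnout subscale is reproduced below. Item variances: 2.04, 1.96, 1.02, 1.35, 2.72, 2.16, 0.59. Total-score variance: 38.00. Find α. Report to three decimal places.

α = 0.803

ΣVar(i) = 2.04 + 1.96 + 1.02 + 1.35 + 2.72 + 2.16 + 0.59 = 11.84
α = (k/(k−1))·(1 − ΣVar(i)/σ²_total) = (7/6)·(1 − 11.84/38.00) = 0.803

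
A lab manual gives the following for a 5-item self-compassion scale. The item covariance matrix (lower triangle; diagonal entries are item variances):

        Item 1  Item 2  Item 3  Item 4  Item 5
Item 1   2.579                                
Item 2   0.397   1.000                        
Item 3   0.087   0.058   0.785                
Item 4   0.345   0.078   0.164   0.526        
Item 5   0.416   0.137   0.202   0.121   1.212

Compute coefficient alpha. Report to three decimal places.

Σσᵢ² = 2.579 + 1.000 + 0.785 + 0.526 + 1.212 = 6.102
Σ_{i<j} σ_ij = 2.005
Var(T) = 6.102 + 2 × 2.005 = 10.112
α = (k/(k−1))·(1 − Σσᵢ²/Var(T)) = (5/4)·(1 − 6.102/10.112) = 0.496

coefficient alpha = 0.496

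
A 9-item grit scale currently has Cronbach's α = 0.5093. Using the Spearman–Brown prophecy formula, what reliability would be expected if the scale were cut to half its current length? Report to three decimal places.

Length factor m = 1/2
α' = m·α / (1 − (1−m)·α)
   = 1/2 × 0.5093 / (1 − (1 − 1/2) × 0.5093)
   = 0.2546 / 0.7453 = 0.342

predicted reliability = 0.342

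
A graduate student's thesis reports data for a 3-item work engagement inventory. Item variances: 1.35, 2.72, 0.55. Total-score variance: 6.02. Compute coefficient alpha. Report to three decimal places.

α = 0.349

sum of item variances = 1.35 + 2.72 + 0.55 = 4.62
α = (k/(k−1))·(1 − sum of item variances/σ²_total) = (3/2)·(1 − 4.62/6.02) = 0.349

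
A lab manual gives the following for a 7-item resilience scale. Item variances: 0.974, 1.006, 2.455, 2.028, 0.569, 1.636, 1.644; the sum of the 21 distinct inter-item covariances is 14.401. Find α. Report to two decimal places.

Σσᵢ² = 0.974 + 1.006 + 2.455 + 2.028 + 0.569 + 1.636 + 1.644 = 10.312
Sum of distinct covariances = 14.401
total variance = Σσᵢ² + 2·Σcov = 10.312 + 2 × 14.401 = 39.114
α = (7/6)·(1 − 10.312/39.114) = 0.86

α = 0.86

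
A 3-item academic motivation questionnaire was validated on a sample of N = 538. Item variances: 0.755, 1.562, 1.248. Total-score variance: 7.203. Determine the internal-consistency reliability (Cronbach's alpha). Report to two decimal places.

α = 0.76

sum of item variances = 0.755 + 1.562 + 1.248 = 3.565
α = (k/(k−1))·(1 − sum of item variances/Var(T)) = (3/2)·(1 − 3.565/7.203) = 0.76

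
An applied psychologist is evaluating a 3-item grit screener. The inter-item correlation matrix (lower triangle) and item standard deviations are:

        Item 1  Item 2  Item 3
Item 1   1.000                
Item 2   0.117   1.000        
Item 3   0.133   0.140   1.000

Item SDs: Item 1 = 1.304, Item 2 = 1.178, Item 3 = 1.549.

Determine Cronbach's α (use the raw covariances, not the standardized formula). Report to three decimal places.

Σσ²ᵢ = 1.304² + 1.178² + 1.549² = 5.4875
Covariances σ_ij = r_ij · s_i · s_j:
  σ(Item 1,Item 2) = 0.117 × 1.304 × 1.178 = 0.1797
  σ(Item 1,Item 3) = 0.133 × 1.304 × 1.549 = 0.2686
  σ(Item 2,Item 3) = 0.140 × 1.178 × 1.549 = 0.2555
σ²_T = Σσ²ᵢ + 2·Σσ_ij = 5.4875 + 2 × 0.7038 = 6.8951
α = (3/2)·(1 − 5.4875/6.8951) = 0.306

Cronbach's α = 0.306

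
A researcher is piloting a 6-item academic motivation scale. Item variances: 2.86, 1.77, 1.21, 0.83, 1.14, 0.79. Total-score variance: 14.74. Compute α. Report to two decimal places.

α = 0.50

Σσᵢ² = 2.86 + 1.77 + 1.21 + 0.83 + 1.14 + 0.79 = 8.60
α = (k/(k−1))·(1 − Σσᵢ²/Var(T)) = (6/5)·(1 − 8.60/14.74) = 0.50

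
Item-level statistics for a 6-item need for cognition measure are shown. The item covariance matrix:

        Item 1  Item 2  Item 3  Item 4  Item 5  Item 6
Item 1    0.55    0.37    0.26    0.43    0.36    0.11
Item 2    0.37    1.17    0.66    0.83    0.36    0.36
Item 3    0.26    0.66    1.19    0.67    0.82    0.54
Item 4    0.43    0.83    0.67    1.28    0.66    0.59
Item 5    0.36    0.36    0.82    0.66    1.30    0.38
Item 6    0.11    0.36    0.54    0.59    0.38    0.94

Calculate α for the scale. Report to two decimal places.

α = 0.84

Σσᵢ² = 0.55 + 1.17 + 1.19 + 1.28 + 1.30 + 0.94 = 6.43
Sum of the distinct covariances = 7.40
Var(T) = 6.43 + 2 × 7.40 = 21.23
α = (k/(k−1))·(1 − Σσᵢ²/Var(T)) = (6/5)·(1 − 6.43/21.23) = 0.84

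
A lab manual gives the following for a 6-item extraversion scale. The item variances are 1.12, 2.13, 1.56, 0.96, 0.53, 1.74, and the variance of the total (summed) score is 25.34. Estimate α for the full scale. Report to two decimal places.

Σσ²ᵢ = 1.12 + 2.13 + 1.56 + 0.96 + 0.53 + 1.74 = 8.04
α = (k/(k−1))·(1 − Σσ²ᵢ/Var(T)) = (6/5)·(1 − 8.04/25.34) = 0.82

α = 0.82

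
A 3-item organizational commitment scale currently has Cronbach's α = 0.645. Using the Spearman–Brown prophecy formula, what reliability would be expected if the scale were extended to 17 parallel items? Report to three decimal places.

Length factor m = 17/3 = 5.6667
α' = m·α / (1 + (m−1)·α)
   = 17/3 × 0.645 / (1 + (17/3 − 1) × 0.645)
   = 3.6550 / 4.0100 = 0.911

predicted reliability = 0.911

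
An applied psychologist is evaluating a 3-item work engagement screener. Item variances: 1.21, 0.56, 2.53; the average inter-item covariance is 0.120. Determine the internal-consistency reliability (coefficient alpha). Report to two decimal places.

Σσ²ᵢ = 1.21 + 0.56 + 2.53 = 4.30
Sum of the 3 distinct covariances = 3 × 0.120 = 0.360
σ²_T = Σσ²ᵢ + 2·Σcov = 4.30 + 2 × 0.360 = 5.020
α = (3/2)·(1 − 4.30/5.020) = 0.22

coefficient alpha = 0.22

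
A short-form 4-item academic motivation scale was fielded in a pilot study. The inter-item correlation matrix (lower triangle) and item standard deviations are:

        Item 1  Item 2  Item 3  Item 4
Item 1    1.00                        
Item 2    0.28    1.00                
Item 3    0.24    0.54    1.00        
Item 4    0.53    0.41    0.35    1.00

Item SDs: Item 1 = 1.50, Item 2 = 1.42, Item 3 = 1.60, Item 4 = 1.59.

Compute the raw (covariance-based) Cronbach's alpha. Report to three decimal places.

Σσ²ᵢ = 1.50² + 1.42² + 1.60² + 1.59² = 9.3545
Covariances σ_ij = r_ij · s_i · s_j:
  σ(Item 1,Item 2) = 0.28 × 1.50 × 1.42 = 0.5964
  σ(Item 1,Item 3) = 0.24 × 1.50 × 1.60 = 0.5760
  σ(Item 1,Item 4) = 0.53 × 1.50 × 1.59 = 1.2641
  σ(Item 2,Item 3) = 0.54 × 1.42 × 1.60 = 1.2269
  σ(Item 2,Item 4) = 0.41 × 1.42 × 1.59 = 0.9257
  σ(Item 3,Item 4) = 0.35 × 1.60 × 1.59 = 0.8904
σ²_T = Σσ²ᵢ + 2·Σσ_ij = 9.3545 + 2 × 5.4795 = 20.3135
α = (4/3)·(1 − 9.3545/20.3135) = 0.719

α = 0.719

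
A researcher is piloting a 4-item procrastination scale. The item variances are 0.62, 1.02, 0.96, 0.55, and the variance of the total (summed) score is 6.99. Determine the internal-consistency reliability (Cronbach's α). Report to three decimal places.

Σσ²ᵢ = 0.62 + 1.02 + 0.96 + 0.55 = 3.15
α = (k/(k−1))·(1 − Σσ²ᵢ/total variance) = (4/3)·(1 − 3.15/6.99) = 0.732

α = 0.732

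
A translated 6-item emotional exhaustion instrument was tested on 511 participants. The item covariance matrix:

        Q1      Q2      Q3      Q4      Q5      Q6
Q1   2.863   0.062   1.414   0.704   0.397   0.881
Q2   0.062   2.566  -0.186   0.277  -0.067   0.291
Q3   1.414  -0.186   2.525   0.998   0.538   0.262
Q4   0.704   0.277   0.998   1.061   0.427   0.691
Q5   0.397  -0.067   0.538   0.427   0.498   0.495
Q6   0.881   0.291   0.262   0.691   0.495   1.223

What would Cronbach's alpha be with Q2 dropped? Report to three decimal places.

α = 0.781

Remaining items: Q1, Q3, Q4, Q5, Q6 (k = 5).
Σσ²ᵢ = 2.863 + 2.525 + 1.061 + 0.498 + 1.223 = 8.170
total variance = 8.170 + 2 × 6.807 = 21.784
α (item deleted) = (5/4)·(1 − 8.170/21.784) = 0.781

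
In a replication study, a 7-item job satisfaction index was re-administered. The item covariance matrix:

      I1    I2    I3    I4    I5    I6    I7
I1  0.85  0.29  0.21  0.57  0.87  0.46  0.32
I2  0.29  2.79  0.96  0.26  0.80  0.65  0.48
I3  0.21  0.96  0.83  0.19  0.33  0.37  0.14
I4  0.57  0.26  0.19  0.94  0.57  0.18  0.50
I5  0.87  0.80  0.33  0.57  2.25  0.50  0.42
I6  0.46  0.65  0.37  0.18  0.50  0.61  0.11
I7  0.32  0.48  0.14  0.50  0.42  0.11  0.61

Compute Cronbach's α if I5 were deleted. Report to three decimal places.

Cronbach's α = 0.758

Remaining items: I1, I2, I3, I4, I6, I7 (k = 6).
sum of item variances = 0.85 + 2.79 + 0.83 + 0.94 + 0.61 + 0.61 = 6.63
total variance = 6.63 + 2 × 5.69 = 18.01
α (item deleted) = (6/5)·(1 − 6.63/18.01) = 0.758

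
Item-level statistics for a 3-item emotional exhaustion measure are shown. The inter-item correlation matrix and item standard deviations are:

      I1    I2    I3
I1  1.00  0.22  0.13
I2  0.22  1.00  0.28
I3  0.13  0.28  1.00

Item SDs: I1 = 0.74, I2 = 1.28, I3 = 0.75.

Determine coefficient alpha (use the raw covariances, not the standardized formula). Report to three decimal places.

α = 0.428

Σσ²ᵢ = 0.74² + 1.28² + 0.75² = 2.7485
Covariances σ_ij = r_ij · s_i · s_j:
  σ(I1,I2) = 0.22 × 0.74 × 1.28 = 0.2084
  σ(I1,I3) = 0.13 × 0.74 × 0.75 = 0.0722
  σ(I2,I3) = 0.28 × 1.28 × 0.75 = 0.2688
σ²_T = Σσ²ᵢ + 2·Σσ_ij = 2.7485 + 2 × 0.5494 = 3.8473
α = (3/2)·(1 − 2.7485/3.8473) = 0.428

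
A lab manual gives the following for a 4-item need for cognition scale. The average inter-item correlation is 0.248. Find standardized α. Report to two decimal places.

Standardized α = k·r̄ / (1 + (k−1)·r̄) = 4 × 0.248 / (1 + 3 × 0.248)
  = 0.9920 / 1.7440 = 0.57

α = 0.57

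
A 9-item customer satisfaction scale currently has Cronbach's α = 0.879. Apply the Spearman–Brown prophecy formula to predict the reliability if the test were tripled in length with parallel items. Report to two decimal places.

predicted reliability = 0.96

Length factor m = 3
α' = m·α / (1 + (m−1)·α)
   = 3 × 0.879 / (1 + (3 − 1) × 0.879)
   = 2.6370 / 2.7580 = 0.96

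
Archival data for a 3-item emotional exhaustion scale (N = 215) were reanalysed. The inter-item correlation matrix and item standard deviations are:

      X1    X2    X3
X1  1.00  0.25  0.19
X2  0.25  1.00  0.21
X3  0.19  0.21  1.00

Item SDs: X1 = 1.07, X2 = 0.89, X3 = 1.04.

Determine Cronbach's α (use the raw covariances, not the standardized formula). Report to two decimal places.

Σσ²ᵢ = 1.07² + 0.89² + 1.04² = 3.0186
Covariances σ_ij = r_ij · s_i · s_j:
  σ(X1,X2) = 0.25 × 1.07 × 0.89 = 0.2381
  σ(X1,X3) = 0.19 × 1.07 × 1.04 = 0.2114
  σ(X2,X3) = 0.21 × 0.89 × 1.04 = 0.1944
σ²_T = Σσ²ᵢ + 2·Σσ_ij = 3.0186 + 2 × 0.6439 = 4.3064
α = (3/2)·(1 − 3.0186/4.3064) = 0.45

Cronbach's α = 0.45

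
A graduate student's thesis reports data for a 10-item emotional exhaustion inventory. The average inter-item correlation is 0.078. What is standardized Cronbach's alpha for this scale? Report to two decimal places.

Standardized α = k·r̄ / (1 + (k−1)·r̄) = 10 × 0.078 / (1 + 9 × 0.078)
  = 0.7800 / 1.7020 = 0.46

α = 0.46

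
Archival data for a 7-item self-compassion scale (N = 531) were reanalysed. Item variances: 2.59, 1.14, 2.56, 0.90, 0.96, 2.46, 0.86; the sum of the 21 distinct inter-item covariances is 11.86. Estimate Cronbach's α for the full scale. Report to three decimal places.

Σσ²ᵢ = 2.59 + 1.14 + 2.56 + 0.90 + 0.96 + 2.46 + 0.86 = 11.47
Sum of distinct covariances = 11.86
Var(T) = Σσ²ᵢ + 2·Σcov = 11.47 + 2 × 11.86 = 35.19
α = (7/6)·(1 − 11.47/35.19) = 0.786

Cronbach's α = 0.786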